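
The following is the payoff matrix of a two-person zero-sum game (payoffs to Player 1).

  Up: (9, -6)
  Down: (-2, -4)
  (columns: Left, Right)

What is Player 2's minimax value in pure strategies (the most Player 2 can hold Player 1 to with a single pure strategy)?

Column maxima: Left → 9, Right → -4.
The smallest of these is -4.

-4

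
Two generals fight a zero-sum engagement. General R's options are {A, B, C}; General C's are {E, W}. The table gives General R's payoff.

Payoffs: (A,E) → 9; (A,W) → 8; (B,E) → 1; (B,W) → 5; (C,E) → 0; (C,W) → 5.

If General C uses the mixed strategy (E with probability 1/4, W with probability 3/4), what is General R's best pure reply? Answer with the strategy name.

Expected payoff of A: (1/4)·9 + (3/4)·8 = 33/4.
Expected payoff of B: (1/4)·1 + (3/4)·5 = 4.
Expected payoff of C: (1/4)·0 + (3/4)·5 = 15/4.
The largest is 33/4, so General R's best response is A.

A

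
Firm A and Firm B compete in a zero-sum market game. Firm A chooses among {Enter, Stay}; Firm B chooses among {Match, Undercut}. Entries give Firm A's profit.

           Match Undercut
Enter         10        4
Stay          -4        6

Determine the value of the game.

Row minima: Enter → 4, Stay → -4; maximin = 4.
Column maxima: Match → 10, Undercut → 6; minimax = 6.
4 ≠ 6, so there is no saddle point; optimal play is mixed.
Let Firm A play Enter with probability p. Expected payoff against Match: 10p + (-4)(1−p) = 14p − 4; against Undercut: 4p + 6(1−p) = −2p + 6.
Setting these equal: 14p − 4 = −2p + 6 ⇒ 16p = 10 ⇒ p = 5/8, and the value is (14)·(5/8) − 4 = 19/4.
For Firm B: with q = P(Match), equating Enter's and Stay's payoffs gives 6q + 4 = −10q + 6 ⇒ q = 1/8.

19/4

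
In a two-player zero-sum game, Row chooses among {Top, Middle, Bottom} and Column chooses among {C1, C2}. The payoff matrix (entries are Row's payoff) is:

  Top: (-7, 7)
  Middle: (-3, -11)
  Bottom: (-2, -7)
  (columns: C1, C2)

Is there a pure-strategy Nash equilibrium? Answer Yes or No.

Row minima: Top → -7, Middle → -11, Bottom → -7; maximin = -7.
Column maxima: C1 → -2, C2 → 7; minimax = -2.
-7 ≠ -2, so no pure-strategy equilibrium exists.

No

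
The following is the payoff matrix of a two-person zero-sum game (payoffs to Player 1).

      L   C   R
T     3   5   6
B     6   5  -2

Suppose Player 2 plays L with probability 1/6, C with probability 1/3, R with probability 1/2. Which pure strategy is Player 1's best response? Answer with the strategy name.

T

Expected payoff of T: (1/6)·3 + (1/3)·5 + (1/2)·6 = 31/6.
Expected payoff of B: (1/6)·6 + (1/3)·5 + (1/2)·(-2) = 5/3.
The largest is 31/6, so Player 1's best response is T.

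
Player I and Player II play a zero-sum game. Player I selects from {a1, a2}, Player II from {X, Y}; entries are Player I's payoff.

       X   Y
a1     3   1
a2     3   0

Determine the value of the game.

1

Row minima: a1 → 1, a2 → 0; maximin = 1.
Column maxima: X → 3, Y → 1; minimax = 1.
Since maximin = minimax = 1, there is a saddle point and the value is 1.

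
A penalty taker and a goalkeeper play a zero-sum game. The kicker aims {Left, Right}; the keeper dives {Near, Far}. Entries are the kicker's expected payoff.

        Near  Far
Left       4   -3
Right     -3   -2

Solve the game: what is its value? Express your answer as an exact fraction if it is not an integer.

-17/8

Row minima: Left → -3, Right → -3; maximin = -3.
Column maxima: Near → 4, Far → -2; minimax = -2.
-3 ≠ -2, so there is no saddle point; optimal play is mixed.
Let the kicker play Left with probability p. Expected payoff against Near: 4p + (-3)(1−p) = 7p − 3; against Far: (-3)p + (-2)(1−p) = −p − 2.
Setting these equal: 7p − 3 = −p − 2 ⇒ 8p = 1 ⇒ p = 1/8, and the value is (7)·(1/8) − 3 = -17/8.
For the keeper: with q = P(Near), equating Left's and Right's payoffs gives 7q − 3 = −q − 2 ⇒ q = 1/8.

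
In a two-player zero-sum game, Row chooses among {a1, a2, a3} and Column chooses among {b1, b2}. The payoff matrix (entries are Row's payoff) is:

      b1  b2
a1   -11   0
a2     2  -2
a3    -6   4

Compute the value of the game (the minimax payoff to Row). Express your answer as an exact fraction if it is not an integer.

Row minima: a1 → -11, a2 → -2, a3 → -6; maximin = -2.
Column maxima: b1 → 2, b2 → 4; minimax = 2.
-2 ≠ 2, so there is no saddle point; optimal play is mixed.
a1 is strictly dominated by a3, so Row never plays it.
On the remaining 2×2 (a2, a3 vs b1, b2):
Let Row play a2 with probability p. Expected payoff against b1: 2p + (-6)(1−p) = 8p − 6; against b2: (-2)p + 4(1−p) = −6p + 4.
Setting these equal: 8p − 6 = −6p + 4 ⇒ 14p = 10 ⇒ p = 5/7, and the value is (8)·(5/7) − 6 = -2/7.
For Column: with q = P(b1), equating a2's and a3's payoffs gives 4q − 2 = −10q + 4 ⇒ q = 3/7.

-2/7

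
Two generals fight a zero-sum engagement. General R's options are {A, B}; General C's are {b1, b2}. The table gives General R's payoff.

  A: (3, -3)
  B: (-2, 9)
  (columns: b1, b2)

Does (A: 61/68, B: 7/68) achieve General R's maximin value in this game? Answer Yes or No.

No

Against b1 this mix gives (61/68)·3 + (7/68)·(-2) = 169/68.
Against b2 this mix gives (61/68)·(-3) + (7/68)·9 = -30/17.
General C will play b2, holding General R to -30/17. Shifting weight toward the row that does better against b2 would raise this floor (the equalizing mix achieves 21/17 against both b2 and b1), so the proposed strategy is not optimal.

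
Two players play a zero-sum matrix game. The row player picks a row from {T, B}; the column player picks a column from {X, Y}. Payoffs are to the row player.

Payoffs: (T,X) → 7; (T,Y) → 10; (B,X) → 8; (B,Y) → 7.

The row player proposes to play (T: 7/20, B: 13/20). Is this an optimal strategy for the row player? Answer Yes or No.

Against X this mix gives (7/20)·7 + (13/20)·8 = 153/20.
Against Y this mix gives (7/20)·10 + (13/20)·7 = 161/20.
The column player will play X, holding the row player to 153/20. Shifting weight toward the row that does better against X would raise this floor (the equalizing mix achieves 31/4 against both X and Y), so the proposed strategy is not optimal.

No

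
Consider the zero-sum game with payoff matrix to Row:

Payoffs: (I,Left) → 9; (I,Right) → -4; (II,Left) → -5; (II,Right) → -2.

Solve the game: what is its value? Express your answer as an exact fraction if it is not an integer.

-19/8

Row minima: I → -4, II → -5; maximin = -4.
Column maxima: Left → 9, Right → -2; minimax = -2.
-4 ≠ -2, so there is no saddle point; optimal play is mixed.
Let Row play I with probability p. Expected payoff against Left: 9p + (-5)(1−p) = 14p − 5; against Right: (-4)p + (-2)(1−p) = −2p − 2.
Setting these equal: 14p − 5 = −2p − 2 ⇒ 16p = 3 ⇒ p = 3/16, and the value is (14)·(3/16) − 5 = -19/8.
For Column: with q = P(Left), equating I's and II's payoffs gives 13q − 4 = −3q − 2 ⇒ q = 1/8.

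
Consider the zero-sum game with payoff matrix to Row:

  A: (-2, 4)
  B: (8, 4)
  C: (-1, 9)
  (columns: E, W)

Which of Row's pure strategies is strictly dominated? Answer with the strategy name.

A

C gives a strictly higher payoff than A against every column: -1 > -2, 9 > 4.
So A is strictly dominated and Row never plays it.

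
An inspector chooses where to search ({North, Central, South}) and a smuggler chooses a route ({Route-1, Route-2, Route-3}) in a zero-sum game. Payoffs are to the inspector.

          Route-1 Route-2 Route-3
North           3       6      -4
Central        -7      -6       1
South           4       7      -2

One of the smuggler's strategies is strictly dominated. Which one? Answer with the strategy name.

Route-1 holds the inspector's payoff strictly below Route-2 in every row: 3 < 6, -7 < -6, 4 < 7.
So Route-2 is strictly dominated for the smuggler.

Route-2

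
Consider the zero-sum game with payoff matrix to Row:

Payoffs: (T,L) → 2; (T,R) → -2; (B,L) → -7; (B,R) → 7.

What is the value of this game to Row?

Row minima: T → -2, B → -7; maximin = -2.
Column maxima: L → 2, R → 7; minimax = 2.
-2 ≠ 2, so there is no saddle point; optimal play is mixed.
Let Row play T with probability p. Expected payoff against L: 2p + (-7)(1−p) = 9p − 7; against R: (-2)p + 7(1−p) = −9p + 7.
Setting these equal: 9p − 7 = −9p + 7 ⇒ 18p = 14 ⇒ p = 7/9, and the value is (9)·(7/9) − 7 = 0.
For Column: with q = P(L), equating T's and B's payoffs gives 4q − 2 = −14q + 7 ⇒ q = 1/2.

0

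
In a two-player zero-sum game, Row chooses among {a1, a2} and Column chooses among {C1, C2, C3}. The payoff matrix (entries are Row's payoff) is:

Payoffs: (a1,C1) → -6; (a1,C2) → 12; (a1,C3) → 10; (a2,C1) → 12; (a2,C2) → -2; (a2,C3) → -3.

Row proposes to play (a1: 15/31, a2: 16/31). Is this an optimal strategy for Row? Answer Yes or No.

Yes

Against C1 this mix gives (15/31)·(-6) + (16/31)·12 = 102/31.
Against C2 this mix gives (15/31)·12 + (16/31)·(-2) = 148/31.
Against C3 this mix gives (15/31)·10 + (16/31)·(-3) = 102/31.
All of Column's active replies (C1, C3) yield 102/31, and no column does worse for Row. The mix makes Column indifferent and guarantees 102/31, so it is optimal.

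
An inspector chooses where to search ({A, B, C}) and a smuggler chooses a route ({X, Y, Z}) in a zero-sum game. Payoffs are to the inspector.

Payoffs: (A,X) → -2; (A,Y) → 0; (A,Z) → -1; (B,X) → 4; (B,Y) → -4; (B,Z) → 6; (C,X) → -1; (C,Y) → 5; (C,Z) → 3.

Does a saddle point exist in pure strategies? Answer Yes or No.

Row minima: A → -2, B → -4, C → -1; maximin = -1.
Column maxima: X → 4, Y → 5, Z → 6; minimax = 4.
-1 ≠ 4, so no pure-strategy equilibrium exists.

No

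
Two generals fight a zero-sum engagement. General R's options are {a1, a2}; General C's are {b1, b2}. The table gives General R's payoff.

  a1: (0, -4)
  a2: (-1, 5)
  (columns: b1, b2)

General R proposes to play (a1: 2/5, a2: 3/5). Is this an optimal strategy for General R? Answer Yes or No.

Against b1 this mix gives (2/5)·0 + (3/5)·(-1) = -3/5.
Against b2 this mix gives (2/5)·(-4) + (3/5)·5 = 7/5.
General C will play b1, holding General R to -3/5. Shifting weight toward the row that does better against b1 would raise this floor (the equalizing mix achieves -2/5 against both b1 and b2), so the proposed strategy is not optimal.

No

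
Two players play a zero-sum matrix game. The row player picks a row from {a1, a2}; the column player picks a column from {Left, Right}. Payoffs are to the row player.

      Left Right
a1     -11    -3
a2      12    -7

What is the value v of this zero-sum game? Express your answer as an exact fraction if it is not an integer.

-113/27

Row minima: a1 → -11, a2 → -7; maximin = -7.
Column maxima: Left → 12, Right → -3; minimax = -3.
-7 ≠ -3, so there is no saddle point; optimal play is mixed.
Let the row player play a1 with probability p. Expected payoff against Left: (-11)p + 12(1−p) = −23p + 12; against Right: (-3)p + (-7)(1−p) = 4p − 7.
Setting these equal: −23p + 12 = 4p − 7 ⇒ −27p = -19 ⇒ p = 19/27, and the value is (-23)·(19/27) + 12 = -113/27.
For the column player: with q = P(Left), equating a1's and a2's payoffs gives −8q − 3 = 19q − 7 ⇒ q = 4/27.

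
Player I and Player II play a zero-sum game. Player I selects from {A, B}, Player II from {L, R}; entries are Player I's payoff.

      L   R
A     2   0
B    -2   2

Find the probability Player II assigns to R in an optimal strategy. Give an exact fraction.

Row minima: A → 0, B → -2; maximin = 0.
Column maxima: L → 2, R → 2; minimax = 2.
0 ≠ 2, so there is no saddle point; optimal play is mixed.
Let Player I play A with probability p. Expected payoff against L: 2p + (-2)(1−p) = 4p − 2; against R: 0p + 2(1−p) = −2p + 2.
Setting these equal: 4p − 2 = −2p + 2 ⇒ 6p = 4 ⇒ p = 2/3, and the value is (4)·(2/3) − 2 = 2/3.
For Player II: with q = P(L), equating A's and B's payoffs gives 2q = −4q + 2 ⇒ q = 1/3.

2/3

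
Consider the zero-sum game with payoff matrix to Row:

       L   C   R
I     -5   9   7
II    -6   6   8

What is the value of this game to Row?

-5

Row minima: I → -5, II → -6; maximin = -5.
Column maxima: L → -5, C → 9, R → 8; minimax = -5.
Since maximin = minimax = -5, there is a saddle point and the value is -5.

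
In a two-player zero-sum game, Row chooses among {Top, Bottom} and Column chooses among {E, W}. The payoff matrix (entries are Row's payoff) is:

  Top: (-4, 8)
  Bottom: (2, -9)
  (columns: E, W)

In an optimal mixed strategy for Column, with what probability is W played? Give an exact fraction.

6/23

Row minima: Top → -4, Bottom → -9; maximin = -4.
Column maxima: E → 2, W → 8; minimax = 2.
-4 ≠ 2, so there is no saddle point; optimal play is mixed.
Let Row play Top with probability p. Expected payoff against E: (-4)p + 2(1−p) = −6p + 2; against W: 8p + (-9)(1−p) = 17p − 9.
Setting these equal: −6p + 2 = 17p − 9 ⇒ −23p = -11 ⇒ p = 11/23, and the value is (-6)·(11/23) + 2 = -20/23.
For Column: with q = P(E), equating Top's and Bottom's payoffs gives −12q + 8 = 11q − 9 ⇒ q = 17/23.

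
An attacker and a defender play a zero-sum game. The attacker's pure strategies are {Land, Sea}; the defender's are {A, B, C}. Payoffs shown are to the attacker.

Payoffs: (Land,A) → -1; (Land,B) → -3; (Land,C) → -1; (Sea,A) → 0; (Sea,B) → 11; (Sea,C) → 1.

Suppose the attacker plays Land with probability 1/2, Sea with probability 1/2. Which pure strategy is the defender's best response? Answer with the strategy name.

If the defender plays A, the attacker's expected payoff is (1/2)·(-1) + (1/2)·0 = -1/2.
If the defender plays B, the attacker's expected payoff is (1/2)·(-3) + (1/2)·11 = 4.
If the defender plays C, the attacker's expected payoff is (1/2)·(-1) + (1/2)·1 = 0.
The defender minimizes the attacker's payoff; the smallest is -1/2, so the best response is A.

A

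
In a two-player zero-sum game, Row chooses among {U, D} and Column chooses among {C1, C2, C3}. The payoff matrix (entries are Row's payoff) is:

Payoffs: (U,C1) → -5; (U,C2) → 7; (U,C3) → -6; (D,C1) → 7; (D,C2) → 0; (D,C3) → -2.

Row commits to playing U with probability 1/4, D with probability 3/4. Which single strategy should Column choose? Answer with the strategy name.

C3

If Column plays C1, Row's expected payoff is (1/4)·(-5) + (3/4)·7 = 4.
If Column plays C2, Row's expected payoff is (1/4)·7 + (3/4)·0 = 7/4.
If Column plays C3, Row's expected payoff is (1/4)·(-6) + (3/4)·(-2) = -3.
Column minimizes Row's payoff; the smallest is -3, so the best response is C3.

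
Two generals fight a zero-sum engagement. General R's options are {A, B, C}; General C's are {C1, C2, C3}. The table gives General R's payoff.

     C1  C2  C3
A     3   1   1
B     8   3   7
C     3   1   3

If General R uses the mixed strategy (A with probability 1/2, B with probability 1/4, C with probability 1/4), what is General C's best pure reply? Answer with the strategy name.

If General C plays C1, General R's expected payoff is (1/2)·3 + (1/4)·8 + (1/4)·3 = 17/4.
If General C plays C2, General R's expected payoff is (1/2)·1 + (1/4)·3 + (1/4)·1 = 3/2.
If General C plays C3, General R's expected payoff is (1/2)·1 + (1/4)·7 + (1/4)·3 = 3.
General C minimizes General R's payoff; the smallest is 3/2, so the best response is C2.

C2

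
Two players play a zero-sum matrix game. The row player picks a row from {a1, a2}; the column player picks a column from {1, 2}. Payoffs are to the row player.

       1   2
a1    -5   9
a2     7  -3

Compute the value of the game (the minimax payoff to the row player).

2

Row minima: a1 → -5, a2 → -3; maximin = -3.
Column maxima: 1 → 7, 2 → 9; minimax = 7.
-3 ≠ 7, so there is no saddle point; optimal play is mixed.
Let the row player play a1 with probability p. Expected payoff against 1: (-5)p + 7(1−p) = −12p + 7; against 2: 9p + (-3)(1−p) = 12p − 3.
Setting these equal: −12p + 7 = 12p − 3 ⇒ −24p = -10 ⇒ p = 5/12, and the value is (-12)·(5/12) + 7 = 2.
For the column player: with q = P(1), equating a1's and a2's payoffs gives −14q + 9 = 10q − 3 ⇒ q = 1/2.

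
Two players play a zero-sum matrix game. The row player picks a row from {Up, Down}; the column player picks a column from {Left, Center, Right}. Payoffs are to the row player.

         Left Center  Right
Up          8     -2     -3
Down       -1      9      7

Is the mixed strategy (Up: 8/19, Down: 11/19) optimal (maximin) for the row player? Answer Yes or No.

Against Left this mix gives (8/19)·8 + (11/19)·(-1) = 53/19.
Against Center this mix gives (8/19)·(-2) + (11/19)·9 = 83/19.
Against Right this mix gives (8/19)·(-3) + (11/19)·7 = 53/19.
All of the column player's active replies (Left, Right) yield 53/19, and no column does worse for the row player. The mix makes the column player indifferent and guarantees 53/19, so it is optimal.

Yes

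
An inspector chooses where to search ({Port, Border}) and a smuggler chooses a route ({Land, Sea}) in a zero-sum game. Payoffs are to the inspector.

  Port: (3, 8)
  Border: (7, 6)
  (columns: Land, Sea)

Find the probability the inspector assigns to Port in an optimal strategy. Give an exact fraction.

1/6

Row minima: Port → 3, Border → 6; maximin = 6.
Column maxima: Land → 7, Sea → 8; minimax = 7.
6 ≠ 7, so there is no saddle point; optimal play is mixed.
Let the inspector play Port with probability p. Expected payoff against Land: 3p + 7(1−p) = −4p + 7; against Sea: 8p + 6(1−p) = 2p + 6.
Setting these equal: −4p + 7 = 2p + 6 ⇒ −6p = -1 ⇒ p = 1/6, and the value is (-4)·(1/6) + 7 = 19/3.
For the smuggler: with q = P(Land), equating Port's and Border's payoffs gives −5q + 8 = q + 6 ⇒ q = 1/3.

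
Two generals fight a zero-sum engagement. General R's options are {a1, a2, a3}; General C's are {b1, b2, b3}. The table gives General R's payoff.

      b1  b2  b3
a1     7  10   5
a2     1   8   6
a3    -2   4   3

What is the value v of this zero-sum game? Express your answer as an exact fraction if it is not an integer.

Row minima: a1 → 5, a2 → 1, a3 → -2; maximin = 5.
Column maxima: b1 → 7, b2 → 10, b3 → 6; minimax = 6.
5 ≠ 6, so there is no saddle point; optimal play is mixed.
a3 is strictly dominated by a1, so General R never plays it.
b2 is strictly dominated by b1 (it gives General R strictly more in every row), so General C never plays it.
On the remaining 2×2 (a1, a2 vs b1, b3):
Let General R play a1 with probability p. Expected payoff against b1: 7p + 1(1−p) = 6p + 1; against b3: 5p + 6(1−p) = −p + 6.
Setting these equal: 6p + 1 = −p + 6 ⇒ 7p = 5 ⇒ p = 5/7, and the value is (6)·(5/7) + 1 = 37/7.
For General C: with q = P(b1), equating a1's and a2's payoffs gives 2q + 5 = −5q + 6 ⇒ q = 1/7.

37/7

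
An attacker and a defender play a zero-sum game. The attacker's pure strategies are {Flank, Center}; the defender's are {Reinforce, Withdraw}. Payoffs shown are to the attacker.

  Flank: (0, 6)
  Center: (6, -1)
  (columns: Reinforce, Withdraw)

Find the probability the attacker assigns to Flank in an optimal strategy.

7/13

Row minima: Flank → 0, Center → -1; maximin = 0.
Column maxima: Reinforce → 6, Withdraw → 6; minimax = 6.
0 ≠ 6, so there is no saddle point; optimal play is mixed.
Let the attacker play Flank with probability p. Expected payoff against Reinforce: 0p + 6(1−p) = −6p + 6; against Withdraw: 6p + (-1)(1−p) = 7p − 1.
Setting these equal: −6p + 6 = 7p − 1 ⇒ −13p = -7 ⇒ p = 7/13, and the value is (-6)·(7/13) + 6 = 36/13.
For the defender: with q = P(Reinforce), equating Flank's and Center's payoffs gives −6q + 6 = 7q − 1 ⇒ q = 7/13.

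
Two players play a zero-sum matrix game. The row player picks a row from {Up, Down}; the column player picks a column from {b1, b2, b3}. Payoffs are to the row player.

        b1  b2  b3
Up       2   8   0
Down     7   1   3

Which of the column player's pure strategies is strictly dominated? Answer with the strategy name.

b1

b3 holds the row player's payoff strictly below b1 in every row: 0 < 2, 3 < 7.
So b1 is strictly dominated for the column player.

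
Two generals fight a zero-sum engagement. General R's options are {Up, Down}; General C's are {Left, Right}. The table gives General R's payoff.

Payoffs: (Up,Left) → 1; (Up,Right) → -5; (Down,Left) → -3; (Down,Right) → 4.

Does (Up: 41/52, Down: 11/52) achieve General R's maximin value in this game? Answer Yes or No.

Against Left this mix gives (41/52)·1 + (11/52)·(-3) = 2/13.
Against Right this mix gives (41/52)·(-5) + (11/52)·4 = -161/52.
General C will play Right, holding General R to -161/52. Shifting weight toward the row that does better against Right would raise this floor (the equalizing mix achieves -11/13 against both Right and Left), so the proposed strategy is not optimal.

No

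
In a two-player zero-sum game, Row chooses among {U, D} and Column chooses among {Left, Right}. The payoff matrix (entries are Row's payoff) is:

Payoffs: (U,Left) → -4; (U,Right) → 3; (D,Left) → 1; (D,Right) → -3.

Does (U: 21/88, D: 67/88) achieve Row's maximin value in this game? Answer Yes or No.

Against Left this mix gives (21/88)·(-4) + (67/88)·1 = -17/88.
Against Right this mix gives (21/88)·3 + (67/88)·(-3) = -69/44.
Column will play Right, holding Row to -69/44. Shifting weight toward the row that does better against Right would raise this floor (the equalizing mix achieves -9/11 against both Right and Left), so the proposed strategy is not optimal.

No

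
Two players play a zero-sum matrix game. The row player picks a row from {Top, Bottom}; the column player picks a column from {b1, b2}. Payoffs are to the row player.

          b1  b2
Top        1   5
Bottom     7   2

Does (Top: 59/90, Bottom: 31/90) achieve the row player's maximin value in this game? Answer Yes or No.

No

Against b1 this mix gives (59/90)·1 + (31/90)·7 = 46/15.
Against b2 this mix gives (59/90)·5 + (31/90)·2 = 119/30.
The column player will play b1, holding the row player to 46/15. Shifting weight toward the row that does better against b1 would raise this floor (the equalizing mix achieves 11/3 against both b1 and b2), so the proposed strategy is not optimal.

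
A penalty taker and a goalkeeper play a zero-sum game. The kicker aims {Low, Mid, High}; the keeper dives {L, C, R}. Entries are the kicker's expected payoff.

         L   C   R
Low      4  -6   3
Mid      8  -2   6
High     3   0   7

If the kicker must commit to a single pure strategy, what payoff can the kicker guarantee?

0

Row minima: Low → -6, Mid → -2, High → 0.
The best of these is 0.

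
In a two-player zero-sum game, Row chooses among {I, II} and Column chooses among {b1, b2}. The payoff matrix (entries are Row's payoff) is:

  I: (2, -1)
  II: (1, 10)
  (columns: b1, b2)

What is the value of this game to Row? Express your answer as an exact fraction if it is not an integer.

7/4

Row minima: I → -1, II → 1; maximin = 1.
Column maxima: b1 → 2, b2 → 10; minimax = 2.
1 ≠ 2, so there is no saddle point; optimal play is mixed.
Let Row play I with probability p. Expected payoff against b1: 2p + 1(1−p) = p + 1; against b2: (-1)p + 10(1−p) = −11p + 10.
Setting these equal: p + 1 = −11p + 10 ⇒ 12p = 9 ⇒ p = 3/4, and the value is (1)·(3/4) + 1 = 7/4.
For Column: with q = P(b1), equating I's and II's payoffs gives 3q − 1 = −9q + 10 ⇒ q = 11/12.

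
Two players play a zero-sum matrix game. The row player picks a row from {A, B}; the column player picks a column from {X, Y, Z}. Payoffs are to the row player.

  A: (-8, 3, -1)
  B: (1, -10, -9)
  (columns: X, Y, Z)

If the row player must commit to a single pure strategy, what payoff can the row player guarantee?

-8

Row minima: A → -8, B → -10.
The best of these is -8.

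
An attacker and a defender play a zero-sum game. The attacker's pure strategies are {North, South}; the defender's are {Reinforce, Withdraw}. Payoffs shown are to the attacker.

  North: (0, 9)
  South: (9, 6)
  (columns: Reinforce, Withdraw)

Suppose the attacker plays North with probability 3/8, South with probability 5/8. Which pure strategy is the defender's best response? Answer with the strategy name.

If the defender plays Reinforce, the attacker's expected payoff is (3/8)·0 + (5/8)·9 = 45/8.
If the defender plays Withdraw, the attacker's expected payoff is (3/8)·9 + (5/8)·6 = 57/8.
The defender minimizes the attacker's payoff; the smallest is 45/8, so the best response is Reinforce.

Reinforce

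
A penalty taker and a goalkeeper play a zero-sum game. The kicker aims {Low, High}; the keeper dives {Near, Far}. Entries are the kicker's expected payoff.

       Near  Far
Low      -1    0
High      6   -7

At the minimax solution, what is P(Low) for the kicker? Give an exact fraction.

Row minima: Low → -1, High → -7; maximin = -1.
Column maxima: Near → 6, Far → 0; minimax = 0.
-1 ≠ 0, so there is no saddle point; optimal play is mixed.
Let the kicker play Low with probability p. Expected payoff against Near: (-1)p + 6(1−p) = −7p + 6; against Far: 0p + (-7)(1−p) = 7p − 7.
Setting these equal: −7p + 6 = 7p − 7 ⇒ −14p = -13 ⇒ p = 13/14, and the value is (-7)·(13/14) + 6 = -1/2.
For the keeper: with q = P(Near), equating Low's and High's payoffs gives −q = 13q − 7 ⇒ q = 1/2.

13/14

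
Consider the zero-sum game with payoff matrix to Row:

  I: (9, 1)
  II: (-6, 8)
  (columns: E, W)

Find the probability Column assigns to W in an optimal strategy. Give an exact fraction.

Row minima: I → 1, II → -6; maximin = 1.
Column maxima: E → 9, W → 8; minimax = 8.
1 ≠ 8, so there is no saddle point; optimal play is mixed.
Let Row play I with probability p. Expected payoff against E: 9p + (-6)(1−p) = 15p − 6; against W: 1p + 8(1−p) = −7p + 8.
Setting these equal: 15p − 6 = −7p + 8 ⇒ 22p = 14 ⇒ p = 7/11, and the value is (15)·(7/11) − 6 = 39/11.
For Column: with q = P(E), equating I's and II's payoffs gives 8q + 1 = −14q + 8 ⇒ q = 7/22.

15/22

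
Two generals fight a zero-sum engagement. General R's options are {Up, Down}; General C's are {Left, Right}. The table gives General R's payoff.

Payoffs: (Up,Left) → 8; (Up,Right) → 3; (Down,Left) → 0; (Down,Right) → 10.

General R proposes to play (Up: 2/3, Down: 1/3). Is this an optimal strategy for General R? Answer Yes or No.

Against Left this mix gives (2/3)·8 + (1/3)·0 = 16/3.
Against Right this mix gives (2/3)·3 + (1/3)·10 = 16/3.
All of General C's active replies (Left, Right) yield 16/3, and no column does worse for General R. The mix makes General C indifferent and guarantees 16/3, so it is optimal.

Yes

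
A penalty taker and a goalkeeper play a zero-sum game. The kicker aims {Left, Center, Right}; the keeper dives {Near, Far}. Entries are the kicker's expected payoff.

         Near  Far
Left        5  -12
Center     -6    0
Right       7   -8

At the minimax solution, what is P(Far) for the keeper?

13/21

Row minima: Left → -12, Center → -6, Right → -8; maximin = -6.
Column maxima: Near → 7, Far → 0; minimax = 0.
-6 ≠ 0, so there is no saddle point; optimal play is mixed.
Left is strictly dominated by Right, so the kicker never plays it.
On the remaining 2×2 (Center, Right vs Near, Far):
Let the kicker play Center with probability p. Expected payoff against Near: (-6)p + 7(1−p) = −13p + 7; against Far: 0p + (-8)(1−p) = 8p − 8.
Setting these equal: −13p + 7 = 8p − 8 ⇒ −21p = -15 ⇒ p = 5/7, and the value is (-13)·(5/7) + 7 = -16/7.
For the keeper: with q = P(Near), equating Center's and Right's payoffs gives −6q = 15q − 8 ⇒ q = 8/21.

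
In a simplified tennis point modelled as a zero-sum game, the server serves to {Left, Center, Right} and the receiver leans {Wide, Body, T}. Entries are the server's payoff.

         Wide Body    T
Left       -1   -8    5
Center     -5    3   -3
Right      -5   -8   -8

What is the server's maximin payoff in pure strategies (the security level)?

-5

Row minima: Left → -8, Center → -5, Right → -8.
The best of these is -5.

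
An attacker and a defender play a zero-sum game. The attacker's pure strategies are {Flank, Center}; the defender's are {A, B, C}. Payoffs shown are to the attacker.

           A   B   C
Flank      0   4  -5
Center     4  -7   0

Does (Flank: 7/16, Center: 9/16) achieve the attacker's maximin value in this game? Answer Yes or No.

Yes

Against A this mix gives (7/16)·0 + (9/16)·4 = 9/4.
Against B this mix gives (7/16)·4 + (9/16)·(-7) = -35/16.
Against C this mix gives (7/16)·(-5) + (9/16)·0 = -35/16.
All of the defender's active replies (B, C) yield -35/16, and no column does worse for the attacker. The mix makes the defender indifferent and guarantees -35/16, so it is optimal.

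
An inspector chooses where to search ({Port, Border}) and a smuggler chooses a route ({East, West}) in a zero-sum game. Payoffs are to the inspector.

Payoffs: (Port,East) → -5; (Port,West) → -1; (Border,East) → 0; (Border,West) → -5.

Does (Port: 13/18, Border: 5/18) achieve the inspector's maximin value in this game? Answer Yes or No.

No

Against East this mix gives (13/18)·(-5) + (5/18)·0 = -65/18.
Against West this mix gives (13/18)·(-1) + (5/18)·(-5) = -19/9.
The smuggler will play East, holding the inspector to -65/18. Shifting weight toward the row that does better against East would raise this floor (the equalizing mix achieves -25/9 against both East and West), so the proposed strategy is not optimal.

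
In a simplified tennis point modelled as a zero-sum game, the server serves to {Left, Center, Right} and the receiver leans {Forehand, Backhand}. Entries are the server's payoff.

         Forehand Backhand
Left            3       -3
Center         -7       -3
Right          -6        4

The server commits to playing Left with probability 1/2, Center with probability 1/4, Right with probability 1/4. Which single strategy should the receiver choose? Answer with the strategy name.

Forehand

If the receiver plays Forehand, the server's expected payoff is (1/2)·3 + (1/4)·(-7) + (1/4)·(-6) = -7/4.
If the receiver plays Backhand, the server's expected payoff is (1/2)·(-3) + (1/4)·(-3) + (1/4)·4 = -5/4.
The receiver minimizes the server's payoff; the smallest is -7/4, so the best response is Forehand.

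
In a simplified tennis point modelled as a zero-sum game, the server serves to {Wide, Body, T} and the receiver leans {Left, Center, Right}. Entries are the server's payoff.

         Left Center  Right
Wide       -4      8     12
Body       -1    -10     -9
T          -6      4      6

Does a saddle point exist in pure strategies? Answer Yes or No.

Row minima: Wide → -4, Body → -10, T → -6; maximin = -4.
Column maxima: Left → -1, Center → 8, Right → 12; minimax = -1.
-4 ≠ -1, so no pure-strategy equilibrium exists.

No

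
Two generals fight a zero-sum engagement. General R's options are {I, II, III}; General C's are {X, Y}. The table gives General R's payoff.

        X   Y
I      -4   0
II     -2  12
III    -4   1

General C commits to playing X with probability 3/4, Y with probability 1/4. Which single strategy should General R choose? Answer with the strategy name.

II

Expected payoff of I: (3/4)·(-4) + (1/4)·0 = -3.
Expected payoff of II: (3/4)·(-2) + (1/4)·12 = 3/2.
Expected payoff of III: (3/4)·(-4) + (1/4)·1 = -11/4.
The largest is 3/2, so General R's best response is II.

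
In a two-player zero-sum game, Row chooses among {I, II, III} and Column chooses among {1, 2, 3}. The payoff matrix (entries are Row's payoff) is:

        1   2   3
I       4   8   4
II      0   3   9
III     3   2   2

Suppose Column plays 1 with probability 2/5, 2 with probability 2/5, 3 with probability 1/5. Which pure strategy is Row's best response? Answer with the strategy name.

I

Expected payoff of I: (2/5)·4 + (2/5)·8 + (1/5)·4 = 28/5.
Expected payoff of II: (2/5)·0 + (2/5)·3 + (1/5)·9 = 3.
Expected payoff of III: (2/5)·3 + (2/5)·2 + (1/5)·2 = 12/5.
The largest is 28/5, so Row's best response is I.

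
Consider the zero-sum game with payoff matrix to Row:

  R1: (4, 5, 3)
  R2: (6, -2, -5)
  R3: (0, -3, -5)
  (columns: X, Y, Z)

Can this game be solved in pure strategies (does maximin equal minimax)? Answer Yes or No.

Yes

Row minima: R1 → 3, R2 → -5, R3 → -5; maximin = 3.
Column maxima: X → 6, Y → 5, Z → 3; minimax = 3.
maximin = minimax = 3, so a saddle point exists.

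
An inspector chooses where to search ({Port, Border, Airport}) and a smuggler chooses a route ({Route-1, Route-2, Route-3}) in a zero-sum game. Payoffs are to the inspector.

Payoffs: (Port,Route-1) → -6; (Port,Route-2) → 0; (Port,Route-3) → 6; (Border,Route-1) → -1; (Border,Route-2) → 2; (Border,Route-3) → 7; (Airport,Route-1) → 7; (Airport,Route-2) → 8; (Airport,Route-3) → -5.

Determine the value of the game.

11/5

Row minima: Port → -6, Border → -1, Airport → -5; maximin = -1.
Column maxima: Route-1 → 7, Route-2 → 8, Route-3 → 7; minimax = 7.
-1 ≠ 7, so there is no saddle point; optimal play is mixed.
Port is strictly dominated by Border, so the inspector never plays it.
Route-2 is strictly dominated by Route-1 (it gives the inspector strictly more in every row), so the smuggler never plays it.
On the remaining 2×2 (Border, Airport vs Route-1, Route-3):
Let the inspector play Border with probability p. Expected payoff against Route-1: (-1)p + 7(1−p) = −8p + 7; against Route-3: 7p + (-5)(1−p) = 12p − 5.
Setting these equal: −8p + 7 = 12p − 5 ⇒ −20p = -12 ⇒ p = 3/5, and the value is (-8)·(3/5) + 7 = 11/5.
For the smuggler: with q = P(Route-1), equating Border's and Airport's payoffs gives −8q + 7 = 12q − 5 ⇒ q = 3/5.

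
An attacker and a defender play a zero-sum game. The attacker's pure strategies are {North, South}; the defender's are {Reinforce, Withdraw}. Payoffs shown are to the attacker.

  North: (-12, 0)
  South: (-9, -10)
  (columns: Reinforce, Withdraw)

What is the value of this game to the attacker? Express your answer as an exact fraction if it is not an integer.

Row minima: North → -12, South → -10; maximin = -10.
Column maxima: Reinforce → -9, Withdraw → 0; minimax = -9.
-10 ≠ -9, so there is no saddle point; optimal play is mixed.
Let the attacker play North with probability p. Expected payoff against Reinforce: (-12)p + (-9)(1−p) = −3p − 9; against Withdraw: 0p + (-10)(1−p) = 10p − 10.
Setting these equal: −3p − 9 = 10p − 10 ⇒ −13p = -1 ⇒ p = 1/13, and the value is (-3)·(1/13) − 9 = -120/13.
For the defender: with q = P(Reinforce), equating North's and South's payoffs gives −12q = q − 10 ⇒ q = 10/13.

-120/13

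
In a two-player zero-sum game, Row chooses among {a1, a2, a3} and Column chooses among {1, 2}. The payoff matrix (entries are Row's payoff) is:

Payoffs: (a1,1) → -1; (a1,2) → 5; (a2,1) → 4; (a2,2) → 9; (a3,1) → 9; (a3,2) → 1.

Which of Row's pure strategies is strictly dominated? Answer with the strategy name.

a2 gives a strictly higher payoff than a1 against every column: 4 > -1, 9 > 5.
So a1 is strictly dominated and Row never plays it.

a1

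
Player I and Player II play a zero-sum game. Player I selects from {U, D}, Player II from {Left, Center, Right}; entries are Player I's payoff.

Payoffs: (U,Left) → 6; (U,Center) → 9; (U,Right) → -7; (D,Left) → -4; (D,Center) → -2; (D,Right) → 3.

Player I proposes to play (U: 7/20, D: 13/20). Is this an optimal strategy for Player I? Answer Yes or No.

Against Left this mix gives (7/20)·6 + (13/20)·(-4) = -1/2.
Against Center this mix gives (7/20)·9 + (13/20)·(-2) = 37/20.
Against Right this mix gives (7/20)·(-7) + (13/20)·3 = -1/2.
All of Player II's active replies (Left, Right) yield -1/2, and no column does worse for Player I. The mix makes Player II indifferent and guarantees -1/2, so it is optimal.

Yes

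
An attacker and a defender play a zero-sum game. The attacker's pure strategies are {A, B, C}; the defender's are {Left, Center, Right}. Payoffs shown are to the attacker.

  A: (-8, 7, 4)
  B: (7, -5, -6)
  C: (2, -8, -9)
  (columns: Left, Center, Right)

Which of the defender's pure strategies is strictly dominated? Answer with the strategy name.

Center

Right holds the attacker's payoff strictly below Center in every row: 4 < 7, -6 < -5, -9 < -8.
So Center is strictly dominated for the defender.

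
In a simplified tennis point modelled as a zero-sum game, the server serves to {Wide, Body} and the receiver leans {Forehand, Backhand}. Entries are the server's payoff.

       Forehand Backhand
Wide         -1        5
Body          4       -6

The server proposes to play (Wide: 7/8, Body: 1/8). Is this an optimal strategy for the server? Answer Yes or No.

Against Forehand this mix gives (7/8)·(-1) + (1/8)·4 = -3/8.
Against Backhand this mix gives (7/8)·5 + (1/8)·(-6) = 29/8.
The receiver will play Forehand, holding the server to -3/8. Shifting weight toward the row that does better against Forehand would raise this floor (the equalizing mix achieves 7/8 against both Forehand and Backhand), so the proposed strategy is not optimal.

No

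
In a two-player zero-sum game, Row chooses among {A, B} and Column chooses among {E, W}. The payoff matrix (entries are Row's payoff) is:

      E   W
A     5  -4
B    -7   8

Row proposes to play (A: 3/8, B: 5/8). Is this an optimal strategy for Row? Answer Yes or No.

No

Against E this mix gives (3/8)·5 + (5/8)·(-7) = -5/2.
Against W this mix gives (3/8)·(-4) + (5/8)·8 = 7/2.
Column will play E, holding Row to -5/2. Shifting weight toward the row that does better against E would raise this floor (the equalizing mix achieves 1/2 against both E and W), so the proposed strategy is not optimal.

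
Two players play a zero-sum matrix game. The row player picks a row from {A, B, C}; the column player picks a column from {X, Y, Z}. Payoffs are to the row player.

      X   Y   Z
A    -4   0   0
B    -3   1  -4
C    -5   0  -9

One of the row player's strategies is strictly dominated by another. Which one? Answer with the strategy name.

C

B gives a strictly higher payoff than C against every column: -3 > -5, 1 > 0, -4 > -9.
So C is strictly dominated and the row player never plays it.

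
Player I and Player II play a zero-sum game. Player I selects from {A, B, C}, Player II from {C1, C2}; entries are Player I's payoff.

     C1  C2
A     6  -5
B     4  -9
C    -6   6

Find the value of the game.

6/23

Row minima: A → -5, B → -9, C → -6; maximin = -5.
Column maxima: C1 → 6, C2 → 6; minimax = 6.
-5 ≠ 6, so there is no saddle point; optimal play is mixed.
B is strictly dominated by A, so Player I never plays it.
On the remaining 2×2 (A, C vs C1, C2):
Let Player I play A with probability p. Expected payoff against C1: 6p + (-6)(1−p) = 12p − 6; against C2: (-5)p + 6(1−p) = −11p + 6.
Setting these equal: 12p − 6 = −11p + 6 ⇒ 23p = 12 ⇒ p = 12/23, and the value is (12)·(12/23) − 6 = 6/23.
For Player II: with q = P(C1), equating A's and C's payoffs gives 11q − 5 = −12q + 6 ⇒ q = 11/23.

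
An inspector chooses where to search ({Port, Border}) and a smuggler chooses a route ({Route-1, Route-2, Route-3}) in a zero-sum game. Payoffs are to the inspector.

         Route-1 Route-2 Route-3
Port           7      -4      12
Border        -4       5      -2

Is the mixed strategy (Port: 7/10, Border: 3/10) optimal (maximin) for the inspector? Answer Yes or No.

Against Route-1 this mix gives (7/10)·7 + (3/10)·(-4) = 37/10.
Against Route-2 this mix gives (7/10)·(-4) + (3/10)·5 = -13/10.
Against Route-3 this mix gives (7/10)·12 + (3/10)·(-2) = 39/5.
The smuggler will play Route-2, holding the inspector to -13/10. Shifting weight toward the row that does better against Route-2 would raise this floor (the equalizing mix achieves 19/20 against both Route-2 and Route-1), so the proposed strategy is not optimal.

No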